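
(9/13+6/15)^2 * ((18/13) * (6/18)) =0.55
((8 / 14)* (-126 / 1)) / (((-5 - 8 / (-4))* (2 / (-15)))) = -180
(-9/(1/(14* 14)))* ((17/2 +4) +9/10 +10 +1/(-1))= -197568/5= -39513.60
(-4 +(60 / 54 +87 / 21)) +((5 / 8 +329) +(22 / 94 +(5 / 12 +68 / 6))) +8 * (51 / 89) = 732499475 / 2108232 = 347.45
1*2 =2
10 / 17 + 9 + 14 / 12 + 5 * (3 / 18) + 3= 248 / 17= 14.59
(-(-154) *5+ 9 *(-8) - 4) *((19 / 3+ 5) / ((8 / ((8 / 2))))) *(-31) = -365738 / 3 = -121912.67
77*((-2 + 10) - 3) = 385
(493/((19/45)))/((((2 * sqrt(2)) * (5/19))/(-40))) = -44370 * sqrt(2) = -62748.66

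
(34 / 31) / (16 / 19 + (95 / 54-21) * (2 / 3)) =-3078 / 33635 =-0.09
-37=-37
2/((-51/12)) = -8/17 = -0.47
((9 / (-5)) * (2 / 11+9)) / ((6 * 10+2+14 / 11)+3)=-101 / 405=-0.25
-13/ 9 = -1.44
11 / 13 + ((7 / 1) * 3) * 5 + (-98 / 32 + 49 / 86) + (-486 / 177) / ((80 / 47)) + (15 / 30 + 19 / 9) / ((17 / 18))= 4687483613 / 44854160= 104.50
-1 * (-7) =7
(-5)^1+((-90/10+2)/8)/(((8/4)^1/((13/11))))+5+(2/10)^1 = -0.32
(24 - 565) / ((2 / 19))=-10279 / 2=-5139.50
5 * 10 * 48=2400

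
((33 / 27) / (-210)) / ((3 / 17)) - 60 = -340387 / 5670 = -60.03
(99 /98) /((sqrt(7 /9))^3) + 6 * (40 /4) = 2673 * sqrt(7) /4802 + 60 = 61.47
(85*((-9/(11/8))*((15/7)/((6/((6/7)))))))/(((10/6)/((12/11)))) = -660960/5929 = -111.48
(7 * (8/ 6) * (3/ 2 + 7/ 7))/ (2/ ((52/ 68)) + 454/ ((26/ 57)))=0.02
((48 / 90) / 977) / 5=8 / 73275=0.00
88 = 88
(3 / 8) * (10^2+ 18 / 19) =2877 / 76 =37.86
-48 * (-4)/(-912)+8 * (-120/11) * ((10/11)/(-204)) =6972/39083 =0.18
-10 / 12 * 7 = -35 / 6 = -5.83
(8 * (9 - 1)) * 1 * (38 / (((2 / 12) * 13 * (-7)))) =-14592 / 91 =-160.35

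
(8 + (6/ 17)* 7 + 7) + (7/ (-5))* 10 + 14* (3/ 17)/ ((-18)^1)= 10/ 3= 3.33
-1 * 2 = -2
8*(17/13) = 10.46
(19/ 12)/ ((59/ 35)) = 665/ 708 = 0.94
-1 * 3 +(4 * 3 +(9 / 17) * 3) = 180 / 17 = 10.59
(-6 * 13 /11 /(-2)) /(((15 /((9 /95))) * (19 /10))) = 234 /19855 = 0.01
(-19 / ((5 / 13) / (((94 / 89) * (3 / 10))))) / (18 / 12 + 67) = -69654 / 304825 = -0.23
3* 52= 156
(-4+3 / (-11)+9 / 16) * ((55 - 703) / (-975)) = -17631 / 7150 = -2.47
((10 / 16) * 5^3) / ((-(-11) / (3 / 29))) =1875 / 2552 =0.73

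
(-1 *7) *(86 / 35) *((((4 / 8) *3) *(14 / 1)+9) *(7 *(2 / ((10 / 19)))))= -68628 / 5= -13725.60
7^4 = 2401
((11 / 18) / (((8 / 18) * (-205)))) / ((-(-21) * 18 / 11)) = -121 / 619920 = -0.00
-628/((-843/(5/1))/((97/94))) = 3.84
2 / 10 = 1 / 5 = 0.20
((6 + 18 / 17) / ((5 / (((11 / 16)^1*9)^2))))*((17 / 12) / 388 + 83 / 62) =1898953551 / 26172928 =72.55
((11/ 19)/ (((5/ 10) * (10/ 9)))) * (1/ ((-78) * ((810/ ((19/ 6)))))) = -11/ 210600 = -0.00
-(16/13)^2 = -256/169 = -1.51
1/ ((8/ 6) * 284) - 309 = -351021/ 1136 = -309.00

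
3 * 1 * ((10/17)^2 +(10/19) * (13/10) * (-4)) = -39384/5491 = -7.17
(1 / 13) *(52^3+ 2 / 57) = 8014658 / 741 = 10816.00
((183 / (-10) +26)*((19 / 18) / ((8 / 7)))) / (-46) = -10241 / 66240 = -0.15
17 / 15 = 1.13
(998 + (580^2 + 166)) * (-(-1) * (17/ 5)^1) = 5738588/ 5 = 1147717.60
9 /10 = 0.90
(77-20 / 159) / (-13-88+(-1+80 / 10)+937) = 12223 / 134037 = 0.09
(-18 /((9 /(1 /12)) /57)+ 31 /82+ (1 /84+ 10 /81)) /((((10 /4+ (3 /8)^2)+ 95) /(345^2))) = -10954.75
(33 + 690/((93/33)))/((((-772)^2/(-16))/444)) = -3824172/1154719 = -3.31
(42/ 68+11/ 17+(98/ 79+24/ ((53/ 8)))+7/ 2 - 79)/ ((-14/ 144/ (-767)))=-272687276160/ 498253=-547286.77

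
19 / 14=1.36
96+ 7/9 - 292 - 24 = -1973/9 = -219.22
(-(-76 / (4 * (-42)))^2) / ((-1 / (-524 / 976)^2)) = 6195121 / 105021504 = 0.06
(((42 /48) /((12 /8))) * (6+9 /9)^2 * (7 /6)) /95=2401 /6840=0.35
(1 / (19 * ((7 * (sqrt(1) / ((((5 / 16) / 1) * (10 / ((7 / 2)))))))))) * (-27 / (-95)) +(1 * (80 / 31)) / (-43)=-5480525 / 94317748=-0.06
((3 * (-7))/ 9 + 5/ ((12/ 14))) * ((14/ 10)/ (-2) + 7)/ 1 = 441/ 20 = 22.05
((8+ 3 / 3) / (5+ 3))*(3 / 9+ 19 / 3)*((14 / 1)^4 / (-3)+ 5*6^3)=-87940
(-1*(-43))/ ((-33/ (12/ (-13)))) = 172/ 143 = 1.20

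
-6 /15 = -2 /5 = -0.40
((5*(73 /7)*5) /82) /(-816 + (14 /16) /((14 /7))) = -14600 /3745063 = -0.00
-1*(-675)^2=-455625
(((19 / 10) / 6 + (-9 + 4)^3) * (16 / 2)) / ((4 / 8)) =-29924 / 15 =-1994.93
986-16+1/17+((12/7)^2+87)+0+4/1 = 886310/833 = 1064.00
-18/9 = -2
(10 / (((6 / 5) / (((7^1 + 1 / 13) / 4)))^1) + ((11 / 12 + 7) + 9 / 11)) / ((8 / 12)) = 40289 / 1144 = 35.22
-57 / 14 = -4.07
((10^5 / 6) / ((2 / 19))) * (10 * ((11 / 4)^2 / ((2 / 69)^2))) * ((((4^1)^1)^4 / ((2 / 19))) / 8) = 4332609187500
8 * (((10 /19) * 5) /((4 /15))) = 1500 /19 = 78.95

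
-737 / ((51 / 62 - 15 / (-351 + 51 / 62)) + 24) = -330687478 / 11156963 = -29.64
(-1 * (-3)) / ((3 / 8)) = 8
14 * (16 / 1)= 224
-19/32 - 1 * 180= -5779/32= -180.59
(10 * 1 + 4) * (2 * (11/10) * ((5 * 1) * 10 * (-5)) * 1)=-7700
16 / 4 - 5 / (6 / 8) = -8 / 3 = -2.67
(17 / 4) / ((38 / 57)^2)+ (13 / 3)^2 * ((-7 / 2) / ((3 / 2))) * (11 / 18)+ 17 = -829 / 3888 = -0.21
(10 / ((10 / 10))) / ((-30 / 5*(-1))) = 5 / 3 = 1.67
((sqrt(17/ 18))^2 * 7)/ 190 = 119/ 3420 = 0.03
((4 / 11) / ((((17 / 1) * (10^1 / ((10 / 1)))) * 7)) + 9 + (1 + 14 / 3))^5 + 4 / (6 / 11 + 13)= 94536701843761015438164340 / 139152423592590512643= 679375.17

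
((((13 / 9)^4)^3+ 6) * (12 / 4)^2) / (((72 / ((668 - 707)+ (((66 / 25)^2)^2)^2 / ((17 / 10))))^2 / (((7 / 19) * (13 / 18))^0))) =1360120969289046135094160656454458539480007 / 4865058424652159214019775390625000000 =279569.30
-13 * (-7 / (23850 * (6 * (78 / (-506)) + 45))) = 3289 / 37993050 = 0.00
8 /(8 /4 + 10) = 2 /3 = 0.67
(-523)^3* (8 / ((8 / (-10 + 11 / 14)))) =1318155788.79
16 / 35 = 0.46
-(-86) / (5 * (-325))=-86 / 1625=-0.05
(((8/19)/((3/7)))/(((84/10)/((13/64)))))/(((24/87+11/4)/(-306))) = -2465/1026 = -2.40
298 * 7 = 2086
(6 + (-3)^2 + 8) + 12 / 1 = 35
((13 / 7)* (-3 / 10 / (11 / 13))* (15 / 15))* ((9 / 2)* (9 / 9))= -4563 / 1540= -2.96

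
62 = 62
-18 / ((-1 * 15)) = 6 / 5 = 1.20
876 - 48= 828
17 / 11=1.55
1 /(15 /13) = 13 /15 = 0.87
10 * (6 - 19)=-130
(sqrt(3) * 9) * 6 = 54 * sqrt(3) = 93.53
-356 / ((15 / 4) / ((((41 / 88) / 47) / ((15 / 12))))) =-29192 / 38775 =-0.75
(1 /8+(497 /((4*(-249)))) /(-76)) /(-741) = -9959 /56090736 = -0.00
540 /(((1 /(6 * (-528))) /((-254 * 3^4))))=35196353280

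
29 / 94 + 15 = 1439 / 94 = 15.31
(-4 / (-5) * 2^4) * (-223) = -14272 / 5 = -2854.40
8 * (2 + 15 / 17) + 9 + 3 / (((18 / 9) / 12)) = 851 / 17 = 50.06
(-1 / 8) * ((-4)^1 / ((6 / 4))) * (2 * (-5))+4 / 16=-37 / 12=-3.08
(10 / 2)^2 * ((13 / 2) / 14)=325 / 28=11.61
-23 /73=-0.32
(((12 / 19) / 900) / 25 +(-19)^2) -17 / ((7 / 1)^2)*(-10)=636226924 / 1745625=364.47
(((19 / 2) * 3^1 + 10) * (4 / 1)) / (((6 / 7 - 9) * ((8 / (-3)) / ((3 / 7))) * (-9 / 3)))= -77 / 76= -1.01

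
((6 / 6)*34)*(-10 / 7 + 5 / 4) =-85 / 14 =-6.07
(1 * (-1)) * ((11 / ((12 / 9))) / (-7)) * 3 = 99 / 28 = 3.54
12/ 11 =1.09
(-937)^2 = 877969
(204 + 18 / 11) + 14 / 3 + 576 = 25948 / 33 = 786.30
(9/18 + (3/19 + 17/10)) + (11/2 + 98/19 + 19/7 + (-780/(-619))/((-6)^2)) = 38936747/2469810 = 15.77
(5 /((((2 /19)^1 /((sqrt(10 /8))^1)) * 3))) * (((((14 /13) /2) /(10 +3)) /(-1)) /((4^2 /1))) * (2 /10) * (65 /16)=-665 * sqrt(5) /39936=-0.04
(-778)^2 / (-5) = -605284 / 5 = -121056.80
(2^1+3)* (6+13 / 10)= 73 / 2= 36.50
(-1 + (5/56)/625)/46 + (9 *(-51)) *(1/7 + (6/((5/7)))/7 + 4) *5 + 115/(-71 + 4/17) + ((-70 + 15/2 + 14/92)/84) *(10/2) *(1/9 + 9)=-14290687441391/1162098000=-12297.32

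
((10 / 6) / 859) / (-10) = -1 / 5154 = -0.00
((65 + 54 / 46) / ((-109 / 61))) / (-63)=0.59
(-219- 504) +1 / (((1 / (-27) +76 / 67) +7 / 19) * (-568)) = -723.00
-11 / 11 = -1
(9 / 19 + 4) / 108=85 / 2052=0.04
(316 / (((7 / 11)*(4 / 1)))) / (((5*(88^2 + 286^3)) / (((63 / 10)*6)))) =2133 / 53185000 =0.00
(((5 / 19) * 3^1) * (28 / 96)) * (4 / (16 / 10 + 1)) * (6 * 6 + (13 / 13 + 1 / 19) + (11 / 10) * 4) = 68915 / 4693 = 14.68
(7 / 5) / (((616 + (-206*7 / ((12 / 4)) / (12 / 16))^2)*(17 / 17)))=81 / 23799800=0.00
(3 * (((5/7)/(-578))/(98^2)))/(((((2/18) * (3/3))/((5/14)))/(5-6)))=0.00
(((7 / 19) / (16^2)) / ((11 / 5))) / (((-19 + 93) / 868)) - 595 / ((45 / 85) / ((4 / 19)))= -2107735805 / 8908416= -236.60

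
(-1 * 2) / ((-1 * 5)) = 2 / 5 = 0.40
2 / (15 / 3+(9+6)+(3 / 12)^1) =8 / 81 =0.10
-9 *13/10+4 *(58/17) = 331/170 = 1.95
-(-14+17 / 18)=235 / 18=13.06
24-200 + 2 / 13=-2286 / 13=-175.85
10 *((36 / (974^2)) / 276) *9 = 135 / 10909774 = 0.00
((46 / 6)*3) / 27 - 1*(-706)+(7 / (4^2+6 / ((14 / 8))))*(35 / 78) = 67499995 / 95472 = 707.01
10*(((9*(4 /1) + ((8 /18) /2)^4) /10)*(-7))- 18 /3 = -1692850 /6561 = -258.02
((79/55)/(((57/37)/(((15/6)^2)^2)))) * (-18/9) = -365375/5016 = -72.84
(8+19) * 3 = 81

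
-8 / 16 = -1 / 2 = -0.50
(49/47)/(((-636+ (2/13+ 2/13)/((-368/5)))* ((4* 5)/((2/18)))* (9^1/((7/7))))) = -14651/14479182135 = -0.00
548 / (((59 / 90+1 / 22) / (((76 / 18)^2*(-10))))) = -435221600 / 3123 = -139360.10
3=3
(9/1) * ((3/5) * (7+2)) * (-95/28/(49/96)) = -323.06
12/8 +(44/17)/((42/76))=4415/714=6.18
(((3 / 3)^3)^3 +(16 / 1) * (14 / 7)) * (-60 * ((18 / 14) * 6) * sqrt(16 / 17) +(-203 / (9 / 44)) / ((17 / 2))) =-427680 * sqrt(17) / 119-196504 / 51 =-18671.25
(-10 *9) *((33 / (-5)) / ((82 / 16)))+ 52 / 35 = 168452 / 1435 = 117.39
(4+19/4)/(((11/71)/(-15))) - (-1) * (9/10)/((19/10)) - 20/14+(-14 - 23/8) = -864.99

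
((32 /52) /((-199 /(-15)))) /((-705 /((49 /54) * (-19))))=3724 /3282903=0.00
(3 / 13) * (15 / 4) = 45 / 52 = 0.87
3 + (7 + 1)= 11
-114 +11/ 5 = -559/ 5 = -111.80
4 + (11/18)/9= 659/162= 4.07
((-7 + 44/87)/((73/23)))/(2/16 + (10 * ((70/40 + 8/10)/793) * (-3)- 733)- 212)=82440280/38073603549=0.00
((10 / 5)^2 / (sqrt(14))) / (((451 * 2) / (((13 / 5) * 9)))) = 117 * sqrt(14) / 15785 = 0.03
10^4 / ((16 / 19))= 11875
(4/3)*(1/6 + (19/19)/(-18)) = 0.15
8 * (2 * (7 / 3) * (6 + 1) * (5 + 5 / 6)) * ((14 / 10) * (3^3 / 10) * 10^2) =576240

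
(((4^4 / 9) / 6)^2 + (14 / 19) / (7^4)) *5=533879930 / 4750893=112.37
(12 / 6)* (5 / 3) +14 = 52 / 3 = 17.33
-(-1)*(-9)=-9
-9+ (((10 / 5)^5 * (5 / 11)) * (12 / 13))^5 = 26091388149219513 / 59797108943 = 436331.93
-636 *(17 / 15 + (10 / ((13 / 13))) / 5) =-9964 / 5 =-1992.80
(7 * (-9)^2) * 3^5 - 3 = 137778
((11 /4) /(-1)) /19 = -11 /76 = -0.14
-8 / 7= -1.14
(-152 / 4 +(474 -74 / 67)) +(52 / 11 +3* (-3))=317369 / 737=430.62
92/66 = 46/33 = 1.39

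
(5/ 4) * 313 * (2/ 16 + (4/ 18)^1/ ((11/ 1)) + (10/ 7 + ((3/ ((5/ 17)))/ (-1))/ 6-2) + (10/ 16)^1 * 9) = 15178309/ 11088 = 1368.90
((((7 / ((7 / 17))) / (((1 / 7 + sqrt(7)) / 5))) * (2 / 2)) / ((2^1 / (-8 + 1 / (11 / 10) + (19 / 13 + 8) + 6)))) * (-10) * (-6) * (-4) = -30617.57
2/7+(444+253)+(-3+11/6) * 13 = 28649/42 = 682.12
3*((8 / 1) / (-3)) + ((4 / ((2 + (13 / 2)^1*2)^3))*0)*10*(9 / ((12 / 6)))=-8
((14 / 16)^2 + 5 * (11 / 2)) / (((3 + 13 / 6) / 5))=27135 / 992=27.35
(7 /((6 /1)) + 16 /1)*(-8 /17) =-8.08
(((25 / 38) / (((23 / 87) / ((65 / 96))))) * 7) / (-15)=-65975 / 83904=-0.79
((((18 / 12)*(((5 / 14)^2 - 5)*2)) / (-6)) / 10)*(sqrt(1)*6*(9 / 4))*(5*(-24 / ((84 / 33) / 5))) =-4254525 / 5488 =-775.24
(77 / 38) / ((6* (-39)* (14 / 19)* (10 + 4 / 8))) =-11 / 9828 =-0.00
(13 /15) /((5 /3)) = 13 /25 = 0.52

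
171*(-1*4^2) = -2736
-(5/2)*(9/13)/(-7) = 45/182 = 0.25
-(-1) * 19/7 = 19/7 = 2.71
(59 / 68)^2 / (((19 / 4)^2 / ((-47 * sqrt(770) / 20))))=-163607 * sqrt(770) / 2086580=-2.18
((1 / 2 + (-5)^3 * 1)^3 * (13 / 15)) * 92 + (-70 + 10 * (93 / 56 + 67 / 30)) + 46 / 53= -3425099718707 / 22260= -153867911.89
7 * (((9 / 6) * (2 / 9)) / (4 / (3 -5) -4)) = -7 / 18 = -0.39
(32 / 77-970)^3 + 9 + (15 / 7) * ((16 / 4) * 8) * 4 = -416129897569035 / 456533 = -911500149.10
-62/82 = -31/41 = -0.76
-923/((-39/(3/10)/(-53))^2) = -199439/1300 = -153.41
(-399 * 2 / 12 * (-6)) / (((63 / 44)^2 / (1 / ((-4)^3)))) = -2299 / 756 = -3.04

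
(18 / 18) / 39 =1 / 39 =0.03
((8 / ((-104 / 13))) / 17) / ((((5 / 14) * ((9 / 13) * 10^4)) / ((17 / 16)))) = -91 / 3600000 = -0.00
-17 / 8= -2.12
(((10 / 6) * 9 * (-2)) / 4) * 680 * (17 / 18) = -14450 / 3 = -4816.67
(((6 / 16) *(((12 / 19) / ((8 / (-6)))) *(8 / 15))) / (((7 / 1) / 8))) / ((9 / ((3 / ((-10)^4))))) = -0.00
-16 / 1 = -16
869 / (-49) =-869 / 49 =-17.73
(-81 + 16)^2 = 4225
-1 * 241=-241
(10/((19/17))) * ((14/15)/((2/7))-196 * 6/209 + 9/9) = -144976/11913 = -12.17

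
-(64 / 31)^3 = -8.80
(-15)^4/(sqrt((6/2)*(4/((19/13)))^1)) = 16875*sqrt(741)/26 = 17667.68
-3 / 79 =-0.04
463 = 463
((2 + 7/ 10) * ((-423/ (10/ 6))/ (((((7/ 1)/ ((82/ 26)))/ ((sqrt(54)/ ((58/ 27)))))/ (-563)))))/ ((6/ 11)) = 234895170213 * sqrt(6)/ 527800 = 1090135.11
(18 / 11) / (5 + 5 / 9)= 81 / 275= 0.29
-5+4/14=-33/7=-4.71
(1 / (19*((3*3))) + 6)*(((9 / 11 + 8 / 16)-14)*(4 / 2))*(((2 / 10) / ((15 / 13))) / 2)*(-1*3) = 413881 / 10450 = 39.61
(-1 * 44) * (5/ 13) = -220/ 13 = -16.92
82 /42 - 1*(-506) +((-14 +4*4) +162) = 671.95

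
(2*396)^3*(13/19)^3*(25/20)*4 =5457272071680/6859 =795636692.18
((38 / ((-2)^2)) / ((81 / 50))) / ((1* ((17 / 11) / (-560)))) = -2926000 / 1377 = -2124.91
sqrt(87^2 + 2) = sqrt(7571) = 87.01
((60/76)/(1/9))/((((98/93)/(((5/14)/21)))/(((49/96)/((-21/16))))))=-2325/52136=-0.04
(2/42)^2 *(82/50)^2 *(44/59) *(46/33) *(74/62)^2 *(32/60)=3387497408/703244784375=0.00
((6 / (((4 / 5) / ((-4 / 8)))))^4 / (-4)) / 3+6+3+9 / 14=-49005 / 7168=-6.84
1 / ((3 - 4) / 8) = -8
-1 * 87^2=-7569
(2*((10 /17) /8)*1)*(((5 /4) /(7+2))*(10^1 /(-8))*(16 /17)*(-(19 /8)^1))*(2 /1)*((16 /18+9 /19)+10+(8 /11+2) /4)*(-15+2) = -73630375 /4119984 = -17.87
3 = 3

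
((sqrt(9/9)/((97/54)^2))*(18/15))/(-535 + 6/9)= -52488/75413135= -0.00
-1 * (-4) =4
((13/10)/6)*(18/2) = 39/20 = 1.95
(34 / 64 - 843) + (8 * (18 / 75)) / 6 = -673719 / 800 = -842.15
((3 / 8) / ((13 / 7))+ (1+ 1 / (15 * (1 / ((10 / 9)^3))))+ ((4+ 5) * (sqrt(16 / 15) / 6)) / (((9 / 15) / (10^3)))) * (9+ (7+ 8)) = 294175 / 9477+ 16000 * sqrt(15) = 61998.77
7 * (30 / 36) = 35 / 6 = 5.83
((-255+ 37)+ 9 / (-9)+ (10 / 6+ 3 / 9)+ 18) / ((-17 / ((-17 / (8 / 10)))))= -995 / 4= -248.75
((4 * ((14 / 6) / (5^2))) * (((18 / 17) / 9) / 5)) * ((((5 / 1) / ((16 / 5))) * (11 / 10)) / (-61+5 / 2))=-77 / 298350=-0.00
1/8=0.12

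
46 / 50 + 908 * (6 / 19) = 287.66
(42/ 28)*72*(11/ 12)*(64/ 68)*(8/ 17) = 12672/ 289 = 43.85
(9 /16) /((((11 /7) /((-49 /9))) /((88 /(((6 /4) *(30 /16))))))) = -2744 /45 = -60.98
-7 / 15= -0.47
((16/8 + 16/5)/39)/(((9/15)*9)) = 2/81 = 0.02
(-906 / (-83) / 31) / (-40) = -453 / 51460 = -0.01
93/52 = 1.79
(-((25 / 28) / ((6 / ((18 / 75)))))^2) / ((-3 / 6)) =1 / 392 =0.00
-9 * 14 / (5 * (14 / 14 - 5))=63 / 10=6.30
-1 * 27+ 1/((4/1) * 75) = -8099/300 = -27.00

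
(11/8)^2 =121/64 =1.89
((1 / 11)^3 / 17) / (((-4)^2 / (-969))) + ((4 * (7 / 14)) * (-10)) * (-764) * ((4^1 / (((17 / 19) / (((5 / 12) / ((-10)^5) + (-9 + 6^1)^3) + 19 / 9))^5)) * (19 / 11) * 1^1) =-2009234993823578445519544055703443526845159057213 / 1142707732548433920000000000000000000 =-1758310490594.69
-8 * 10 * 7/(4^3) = -35/4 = -8.75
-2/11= -0.18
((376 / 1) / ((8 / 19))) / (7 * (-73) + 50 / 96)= -42864 / 24503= -1.75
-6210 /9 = -690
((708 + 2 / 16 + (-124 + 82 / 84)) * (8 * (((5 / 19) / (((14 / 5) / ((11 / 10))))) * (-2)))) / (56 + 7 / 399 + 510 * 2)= -5406335 / 6010634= -0.90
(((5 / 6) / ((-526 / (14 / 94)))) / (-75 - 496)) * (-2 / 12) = -35 / 508185432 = -0.00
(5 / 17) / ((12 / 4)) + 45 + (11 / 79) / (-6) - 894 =-848.93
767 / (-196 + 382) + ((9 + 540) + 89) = 119435 / 186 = 642.12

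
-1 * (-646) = 646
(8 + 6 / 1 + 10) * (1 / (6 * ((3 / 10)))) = 40 / 3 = 13.33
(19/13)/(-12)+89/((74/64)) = 443585/5772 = 76.85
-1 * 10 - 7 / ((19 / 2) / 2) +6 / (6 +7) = -2720 / 247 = -11.01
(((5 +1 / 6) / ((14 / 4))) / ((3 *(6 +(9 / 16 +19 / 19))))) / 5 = 496 / 38115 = 0.01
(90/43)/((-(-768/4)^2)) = -5/88064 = -0.00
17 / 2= 8.50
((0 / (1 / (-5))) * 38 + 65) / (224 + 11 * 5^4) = 65 / 7099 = 0.01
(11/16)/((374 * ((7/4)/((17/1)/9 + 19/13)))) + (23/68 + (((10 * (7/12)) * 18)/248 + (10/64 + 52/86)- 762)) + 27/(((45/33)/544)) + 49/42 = 4247184252949/424213920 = 10011.89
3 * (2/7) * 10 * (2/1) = 120/7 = 17.14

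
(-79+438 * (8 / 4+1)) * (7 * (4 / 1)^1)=34580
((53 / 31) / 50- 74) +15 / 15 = -113097 / 1550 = -72.97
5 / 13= 0.38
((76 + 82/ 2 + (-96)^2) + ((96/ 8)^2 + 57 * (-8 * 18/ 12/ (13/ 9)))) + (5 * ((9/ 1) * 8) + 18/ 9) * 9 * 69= 3039471/ 13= 233805.46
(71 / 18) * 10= 355 / 9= 39.44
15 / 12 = 5 / 4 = 1.25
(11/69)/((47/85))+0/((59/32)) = 935/3243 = 0.29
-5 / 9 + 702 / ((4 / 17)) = 53693 / 18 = 2982.94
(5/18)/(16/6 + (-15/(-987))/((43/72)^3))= 130789015/1289166864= 0.10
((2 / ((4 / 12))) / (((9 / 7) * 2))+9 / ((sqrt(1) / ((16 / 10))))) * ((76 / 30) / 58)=4769 / 6525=0.73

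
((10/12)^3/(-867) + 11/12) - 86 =-15933851/187272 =-85.08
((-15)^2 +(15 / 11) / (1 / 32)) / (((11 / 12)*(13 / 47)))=1666620 / 1573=1059.52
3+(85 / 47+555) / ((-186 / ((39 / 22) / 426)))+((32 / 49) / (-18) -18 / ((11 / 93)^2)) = -1283.68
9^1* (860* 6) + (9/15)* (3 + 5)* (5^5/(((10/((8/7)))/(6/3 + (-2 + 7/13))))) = 47363.08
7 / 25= 0.28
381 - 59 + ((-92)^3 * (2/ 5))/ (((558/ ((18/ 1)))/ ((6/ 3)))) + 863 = -2931077/ 155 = -18910.17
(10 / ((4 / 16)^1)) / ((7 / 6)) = 240 / 7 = 34.29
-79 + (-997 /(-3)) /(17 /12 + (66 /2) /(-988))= 165284 /1025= 161.25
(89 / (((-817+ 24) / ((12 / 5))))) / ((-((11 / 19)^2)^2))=139182828 / 58051565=2.40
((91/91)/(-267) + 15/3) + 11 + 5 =5606/267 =21.00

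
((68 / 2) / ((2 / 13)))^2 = 48841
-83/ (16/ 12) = -249/ 4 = -62.25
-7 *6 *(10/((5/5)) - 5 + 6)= -462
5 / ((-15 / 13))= -4.33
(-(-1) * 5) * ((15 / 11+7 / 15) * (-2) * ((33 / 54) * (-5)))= 1510 / 27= 55.93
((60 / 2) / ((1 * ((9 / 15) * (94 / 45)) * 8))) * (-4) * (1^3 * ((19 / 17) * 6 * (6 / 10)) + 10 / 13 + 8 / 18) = -651050 / 10387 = -62.68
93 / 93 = 1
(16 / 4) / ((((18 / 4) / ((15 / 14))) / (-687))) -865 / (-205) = -186569 / 287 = -650.07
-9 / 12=-3 / 4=-0.75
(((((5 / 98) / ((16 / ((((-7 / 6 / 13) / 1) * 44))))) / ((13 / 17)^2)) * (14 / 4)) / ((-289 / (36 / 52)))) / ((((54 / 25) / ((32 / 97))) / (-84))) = -19250 / 8311251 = -0.00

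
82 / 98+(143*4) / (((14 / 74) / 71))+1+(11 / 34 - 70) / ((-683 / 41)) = 244267642077 / 1137878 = 214669.45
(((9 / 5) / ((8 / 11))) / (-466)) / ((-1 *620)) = 99 / 11556800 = 0.00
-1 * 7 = -7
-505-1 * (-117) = -388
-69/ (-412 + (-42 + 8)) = 69/ 446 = 0.15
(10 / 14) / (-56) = -5 / 392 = -0.01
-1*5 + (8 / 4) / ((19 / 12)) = -71 / 19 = -3.74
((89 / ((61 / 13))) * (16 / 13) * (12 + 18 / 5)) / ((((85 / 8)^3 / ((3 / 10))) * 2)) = 42651648 / 936540625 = 0.05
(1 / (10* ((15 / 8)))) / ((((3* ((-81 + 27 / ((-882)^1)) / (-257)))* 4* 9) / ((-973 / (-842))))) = 12252989 / 6769901025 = 0.00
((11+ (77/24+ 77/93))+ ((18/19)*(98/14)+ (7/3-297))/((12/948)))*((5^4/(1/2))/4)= -200905564375/28272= -7106167.39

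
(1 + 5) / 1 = 6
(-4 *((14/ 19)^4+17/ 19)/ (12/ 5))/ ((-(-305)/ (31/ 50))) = -1601863/ 397479050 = -0.00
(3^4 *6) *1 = 486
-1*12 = -12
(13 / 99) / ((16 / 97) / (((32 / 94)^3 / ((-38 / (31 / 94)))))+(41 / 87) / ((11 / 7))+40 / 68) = -1233399232 / 4516747177317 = -0.00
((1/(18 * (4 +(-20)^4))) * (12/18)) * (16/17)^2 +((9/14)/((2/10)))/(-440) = -2809071379/384541453296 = -0.01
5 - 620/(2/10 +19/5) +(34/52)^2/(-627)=-63578089/423852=-150.00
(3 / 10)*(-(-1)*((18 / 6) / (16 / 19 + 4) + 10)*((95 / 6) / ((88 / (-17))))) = -315571 / 32384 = -9.74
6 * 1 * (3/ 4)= 9/ 2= 4.50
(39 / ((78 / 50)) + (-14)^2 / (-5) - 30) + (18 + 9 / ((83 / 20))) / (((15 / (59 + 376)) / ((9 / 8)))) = 1018913 / 1660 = 613.80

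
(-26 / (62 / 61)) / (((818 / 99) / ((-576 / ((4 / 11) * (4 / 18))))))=279798948 / 12679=22067.90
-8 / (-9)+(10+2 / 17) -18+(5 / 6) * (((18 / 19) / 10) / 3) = -40507 / 5814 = -6.97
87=87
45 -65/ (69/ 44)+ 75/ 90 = 605/ 138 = 4.38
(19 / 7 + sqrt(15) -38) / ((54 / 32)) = -3952 / 189 + 16*sqrt(15) / 27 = -18.61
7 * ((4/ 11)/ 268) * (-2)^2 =28/ 737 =0.04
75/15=5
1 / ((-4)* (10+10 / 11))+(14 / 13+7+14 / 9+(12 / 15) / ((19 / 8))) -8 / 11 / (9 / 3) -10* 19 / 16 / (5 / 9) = -45662633 / 3912480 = -11.67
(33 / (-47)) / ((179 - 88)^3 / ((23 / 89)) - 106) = -253 / 1050690969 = -0.00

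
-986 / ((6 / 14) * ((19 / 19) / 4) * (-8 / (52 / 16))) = 44863 / 12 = 3738.58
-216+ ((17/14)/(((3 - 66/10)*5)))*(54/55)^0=-54449/252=-216.07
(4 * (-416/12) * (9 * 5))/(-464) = 390/29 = 13.45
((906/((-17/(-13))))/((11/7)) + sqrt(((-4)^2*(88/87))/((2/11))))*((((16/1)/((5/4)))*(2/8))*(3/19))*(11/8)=1936*sqrt(87)/2755 + 494676/1615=312.86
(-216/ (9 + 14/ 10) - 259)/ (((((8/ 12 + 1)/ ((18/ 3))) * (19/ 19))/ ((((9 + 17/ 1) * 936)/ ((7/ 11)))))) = -1348075872/ 35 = -38516453.49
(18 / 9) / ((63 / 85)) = 170 / 63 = 2.70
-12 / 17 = -0.71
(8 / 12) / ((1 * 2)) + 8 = 25 / 3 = 8.33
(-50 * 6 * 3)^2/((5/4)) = 648000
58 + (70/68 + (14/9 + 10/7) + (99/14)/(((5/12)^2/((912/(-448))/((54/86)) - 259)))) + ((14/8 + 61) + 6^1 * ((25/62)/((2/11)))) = -49007310307/4648140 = -10543.42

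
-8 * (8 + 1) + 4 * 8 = -40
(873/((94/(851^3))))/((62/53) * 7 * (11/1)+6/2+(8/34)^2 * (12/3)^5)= 2746979267184597/71878322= 38217075.62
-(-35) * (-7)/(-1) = 245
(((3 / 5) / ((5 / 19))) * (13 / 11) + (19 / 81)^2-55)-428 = -866503849 / 1804275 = -480.25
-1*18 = -18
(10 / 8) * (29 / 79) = 145 / 316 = 0.46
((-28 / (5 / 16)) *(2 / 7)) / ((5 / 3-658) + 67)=48 / 1105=0.04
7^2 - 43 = 6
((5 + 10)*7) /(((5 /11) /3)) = 693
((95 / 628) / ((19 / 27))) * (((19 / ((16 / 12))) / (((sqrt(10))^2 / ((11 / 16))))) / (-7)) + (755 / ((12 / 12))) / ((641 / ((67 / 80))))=344943167 / 360683008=0.96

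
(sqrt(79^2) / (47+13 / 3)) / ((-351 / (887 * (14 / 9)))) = -70073 / 11583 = -6.05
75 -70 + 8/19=103/19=5.42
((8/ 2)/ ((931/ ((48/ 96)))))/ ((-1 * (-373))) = 2/ 347263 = 0.00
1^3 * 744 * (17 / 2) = 6324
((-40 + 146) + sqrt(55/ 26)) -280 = -174 + sqrt(1430)/ 26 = -172.55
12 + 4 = 16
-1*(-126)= 126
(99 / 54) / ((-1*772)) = -0.00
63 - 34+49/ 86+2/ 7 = 17973/ 602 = 29.86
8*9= 72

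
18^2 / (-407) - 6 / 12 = -1055 / 814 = -1.30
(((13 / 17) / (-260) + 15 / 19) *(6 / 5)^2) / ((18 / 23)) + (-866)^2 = 60559063863 / 80750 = 749957.45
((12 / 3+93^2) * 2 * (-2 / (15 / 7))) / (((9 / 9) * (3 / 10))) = -484568 / 9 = -53840.89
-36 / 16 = -9 / 4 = -2.25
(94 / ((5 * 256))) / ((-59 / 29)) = -1363 / 37760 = -0.04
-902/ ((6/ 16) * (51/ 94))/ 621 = -678304/ 95013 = -7.14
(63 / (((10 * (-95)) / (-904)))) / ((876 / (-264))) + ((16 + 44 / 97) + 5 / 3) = 537923 / 10090425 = 0.05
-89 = -89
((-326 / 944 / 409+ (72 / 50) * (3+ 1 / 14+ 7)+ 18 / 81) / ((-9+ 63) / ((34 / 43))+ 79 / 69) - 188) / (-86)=1550222707411219 / 709945178174400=2.18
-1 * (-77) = 77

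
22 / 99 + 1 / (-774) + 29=2513 / 86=29.22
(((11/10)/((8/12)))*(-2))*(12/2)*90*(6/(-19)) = 10692/19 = 562.74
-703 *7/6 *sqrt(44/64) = -4921 *sqrt(11)/24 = -680.05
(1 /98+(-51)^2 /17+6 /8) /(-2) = -30137 /392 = -76.88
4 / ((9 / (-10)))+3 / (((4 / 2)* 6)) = -151 / 36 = -4.19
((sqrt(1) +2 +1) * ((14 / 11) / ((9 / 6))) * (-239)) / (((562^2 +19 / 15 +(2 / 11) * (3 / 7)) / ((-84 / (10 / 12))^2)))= -47596502016 / 1824006865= -26.09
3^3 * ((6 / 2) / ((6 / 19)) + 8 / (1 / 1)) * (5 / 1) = 4725 / 2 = 2362.50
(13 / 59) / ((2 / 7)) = 91 / 118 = 0.77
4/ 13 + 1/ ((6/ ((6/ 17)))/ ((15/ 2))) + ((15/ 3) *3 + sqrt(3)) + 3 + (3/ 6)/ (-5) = sqrt(3) + 20607/ 1105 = 20.38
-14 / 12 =-7 / 6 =-1.17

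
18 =18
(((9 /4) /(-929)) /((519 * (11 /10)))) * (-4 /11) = 30 /19446757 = 0.00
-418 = -418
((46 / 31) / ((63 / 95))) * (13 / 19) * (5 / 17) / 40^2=299 / 1062432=0.00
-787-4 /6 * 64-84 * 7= -4253 /3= -1417.67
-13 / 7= -1.86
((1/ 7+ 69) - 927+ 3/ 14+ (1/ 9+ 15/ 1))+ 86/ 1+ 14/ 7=-95071/ 126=-754.53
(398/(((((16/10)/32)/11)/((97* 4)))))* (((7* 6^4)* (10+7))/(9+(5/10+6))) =10478990269440/31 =338031944175.48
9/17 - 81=-1368/17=-80.47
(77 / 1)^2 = 5929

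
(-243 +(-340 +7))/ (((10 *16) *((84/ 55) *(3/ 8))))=-44/ 7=-6.29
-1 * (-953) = 953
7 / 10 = 0.70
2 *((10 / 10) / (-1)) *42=-84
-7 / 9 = -0.78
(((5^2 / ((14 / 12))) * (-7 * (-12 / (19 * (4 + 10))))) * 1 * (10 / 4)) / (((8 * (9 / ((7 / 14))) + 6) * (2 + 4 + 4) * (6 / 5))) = 5 / 532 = 0.01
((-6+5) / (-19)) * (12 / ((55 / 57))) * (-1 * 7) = -252 / 55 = -4.58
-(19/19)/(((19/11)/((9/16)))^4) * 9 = -864536409/8540717056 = -0.10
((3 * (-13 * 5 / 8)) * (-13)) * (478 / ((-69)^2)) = 201955 / 6348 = 31.81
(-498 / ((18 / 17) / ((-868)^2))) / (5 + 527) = -37967188 / 57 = -666091.02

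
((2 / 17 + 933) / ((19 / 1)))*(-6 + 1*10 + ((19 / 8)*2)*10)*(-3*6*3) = -44115003 / 323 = -136578.96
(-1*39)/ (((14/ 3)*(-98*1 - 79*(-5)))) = -13/ 462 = -0.03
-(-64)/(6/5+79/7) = 5.13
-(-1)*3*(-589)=-1767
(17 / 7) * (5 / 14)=85 / 98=0.87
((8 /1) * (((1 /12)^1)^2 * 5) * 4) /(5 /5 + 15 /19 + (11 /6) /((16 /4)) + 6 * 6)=1520 /52323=0.03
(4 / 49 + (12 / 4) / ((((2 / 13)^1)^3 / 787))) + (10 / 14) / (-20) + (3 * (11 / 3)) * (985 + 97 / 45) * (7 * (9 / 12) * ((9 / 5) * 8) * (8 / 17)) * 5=2579962.75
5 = 5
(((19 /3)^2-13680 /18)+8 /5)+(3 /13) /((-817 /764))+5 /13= -343221898 /477945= -718.12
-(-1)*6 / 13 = 6 / 13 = 0.46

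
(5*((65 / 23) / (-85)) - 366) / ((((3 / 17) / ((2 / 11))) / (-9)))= 859026 / 253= 3395.36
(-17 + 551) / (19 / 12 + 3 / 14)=44856 / 151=297.06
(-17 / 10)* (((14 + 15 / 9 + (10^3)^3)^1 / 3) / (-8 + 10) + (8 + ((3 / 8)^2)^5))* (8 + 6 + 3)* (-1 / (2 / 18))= 465467110338891057937 / 10737418240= 43350002759.96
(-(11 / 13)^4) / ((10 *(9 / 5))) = -14641 / 514098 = -0.03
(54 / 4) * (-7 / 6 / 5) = -63 / 20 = -3.15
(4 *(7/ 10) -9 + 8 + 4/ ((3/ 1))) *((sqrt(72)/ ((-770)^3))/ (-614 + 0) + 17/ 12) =47 *sqrt(2)/ 700778155000 + 799/ 180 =4.44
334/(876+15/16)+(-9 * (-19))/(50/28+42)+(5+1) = 88472104/8601003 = 10.29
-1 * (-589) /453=589 /453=1.30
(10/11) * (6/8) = 15/22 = 0.68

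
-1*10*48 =-480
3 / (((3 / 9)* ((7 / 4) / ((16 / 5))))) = 576 / 35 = 16.46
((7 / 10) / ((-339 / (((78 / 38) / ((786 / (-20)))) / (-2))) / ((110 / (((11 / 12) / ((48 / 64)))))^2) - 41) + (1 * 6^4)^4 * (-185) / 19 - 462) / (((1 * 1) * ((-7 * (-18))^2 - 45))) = -1300719783669572780872 / 749642087091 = -1735121074.53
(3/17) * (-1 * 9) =-27/17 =-1.59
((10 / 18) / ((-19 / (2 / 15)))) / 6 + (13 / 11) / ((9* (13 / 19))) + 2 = 37096 / 16929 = 2.19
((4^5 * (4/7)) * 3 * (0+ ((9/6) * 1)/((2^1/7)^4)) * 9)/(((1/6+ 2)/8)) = 13130673.23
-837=-837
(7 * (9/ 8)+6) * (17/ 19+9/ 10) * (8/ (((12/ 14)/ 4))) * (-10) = -9296.74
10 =10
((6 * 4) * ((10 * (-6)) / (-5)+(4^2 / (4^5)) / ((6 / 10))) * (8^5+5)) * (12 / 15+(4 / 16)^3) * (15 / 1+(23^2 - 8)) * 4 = 1323291250359 / 80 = 16541140629.49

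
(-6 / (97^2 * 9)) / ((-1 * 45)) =2 / 1270215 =0.00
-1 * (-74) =74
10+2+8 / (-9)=100 / 9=11.11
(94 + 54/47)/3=31.72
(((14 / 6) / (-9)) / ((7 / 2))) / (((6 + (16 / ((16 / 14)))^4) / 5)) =-5 / 518697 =-0.00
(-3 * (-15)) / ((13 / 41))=1845 / 13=141.92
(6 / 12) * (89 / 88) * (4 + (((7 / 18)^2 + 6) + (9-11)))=235049 / 57024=4.12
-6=-6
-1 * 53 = -53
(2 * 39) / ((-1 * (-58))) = 39 / 29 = 1.34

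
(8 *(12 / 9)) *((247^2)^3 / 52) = 139742450353064 / 3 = 46580816784354.67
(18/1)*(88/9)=176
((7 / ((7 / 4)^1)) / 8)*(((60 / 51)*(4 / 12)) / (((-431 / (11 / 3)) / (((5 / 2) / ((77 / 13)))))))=-0.00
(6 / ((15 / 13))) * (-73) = -1898 / 5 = -379.60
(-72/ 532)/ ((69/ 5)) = -0.01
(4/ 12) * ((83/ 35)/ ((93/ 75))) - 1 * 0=415/ 651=0.64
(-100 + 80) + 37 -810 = -793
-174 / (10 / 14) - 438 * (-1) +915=5547 / 5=1109.40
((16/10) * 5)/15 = 8/15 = 0.53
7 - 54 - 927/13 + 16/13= -1522/13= -117.08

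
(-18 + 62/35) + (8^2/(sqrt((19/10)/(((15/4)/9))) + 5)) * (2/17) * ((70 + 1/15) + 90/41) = 624354776/5342505 -5688448 * sqrt(114)/1068501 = 60.02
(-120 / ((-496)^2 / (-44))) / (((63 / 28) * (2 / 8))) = 110 / 2883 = 0.04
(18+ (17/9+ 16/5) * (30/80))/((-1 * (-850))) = 2389/102000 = 0.02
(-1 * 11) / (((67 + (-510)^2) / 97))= -1067 / 260167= -0.00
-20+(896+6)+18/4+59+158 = 2207/2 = 1103.50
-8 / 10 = -0.80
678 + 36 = 714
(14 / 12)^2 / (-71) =-49 / 2556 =-0.02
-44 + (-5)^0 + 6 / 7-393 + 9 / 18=-6085 / 14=-434.64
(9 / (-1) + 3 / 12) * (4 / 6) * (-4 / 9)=70 / 27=2.59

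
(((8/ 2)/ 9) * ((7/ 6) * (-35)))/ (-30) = 49/ 81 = 0.60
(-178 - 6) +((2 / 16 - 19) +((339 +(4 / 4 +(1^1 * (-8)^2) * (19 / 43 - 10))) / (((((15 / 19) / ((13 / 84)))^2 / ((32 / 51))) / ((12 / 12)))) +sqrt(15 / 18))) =-364570756271 / 1740803400 +sqrt(30) / 6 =-208.51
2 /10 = 1 /5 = 0.20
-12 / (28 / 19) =-8.14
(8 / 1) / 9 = 0.89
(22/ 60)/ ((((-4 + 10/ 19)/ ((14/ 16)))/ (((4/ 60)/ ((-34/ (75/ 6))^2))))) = -3325/ 3995136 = -0.00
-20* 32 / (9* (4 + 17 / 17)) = -128 / 9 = -14.22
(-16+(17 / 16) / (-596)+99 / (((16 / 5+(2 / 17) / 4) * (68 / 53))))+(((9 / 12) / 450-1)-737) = -31852509863 / 43627200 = -730.11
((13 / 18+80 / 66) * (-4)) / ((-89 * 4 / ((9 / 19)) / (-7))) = -2681 / 37202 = -0.07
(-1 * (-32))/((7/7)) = 32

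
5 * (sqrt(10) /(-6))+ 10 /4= 5 /2 - 5 * sqrt(10) /6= -0.14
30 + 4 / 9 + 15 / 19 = 5341 / 171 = 31.23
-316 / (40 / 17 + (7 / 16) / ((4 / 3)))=-343808 / 2917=-117.86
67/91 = 0.74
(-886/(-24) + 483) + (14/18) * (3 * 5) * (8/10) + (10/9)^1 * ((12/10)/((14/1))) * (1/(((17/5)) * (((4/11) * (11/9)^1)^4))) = 529.97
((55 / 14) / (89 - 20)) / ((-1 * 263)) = -55 / 254058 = -0.00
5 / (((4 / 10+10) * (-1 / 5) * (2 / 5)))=-6.01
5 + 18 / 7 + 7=14.57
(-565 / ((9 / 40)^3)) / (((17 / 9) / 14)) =-506240000 / 1377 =-367639.80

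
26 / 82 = 0.32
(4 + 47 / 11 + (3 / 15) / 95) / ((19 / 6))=259416 / 99275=2.61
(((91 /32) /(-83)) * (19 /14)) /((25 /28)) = -1729 /33200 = -0.05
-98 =-98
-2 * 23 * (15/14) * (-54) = 18630/7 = 2661.43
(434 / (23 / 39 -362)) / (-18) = 2821 / 42285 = 0.07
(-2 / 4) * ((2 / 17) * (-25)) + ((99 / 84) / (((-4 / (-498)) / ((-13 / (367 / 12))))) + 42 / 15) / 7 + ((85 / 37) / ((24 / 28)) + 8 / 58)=-4.22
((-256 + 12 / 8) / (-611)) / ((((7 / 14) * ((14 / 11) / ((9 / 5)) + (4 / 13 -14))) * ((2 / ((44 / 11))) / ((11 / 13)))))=-554301 / 5105516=-0.11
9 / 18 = 0.50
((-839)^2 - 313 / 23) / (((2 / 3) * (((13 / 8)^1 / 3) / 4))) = 2331341280 / 299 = 7797128.03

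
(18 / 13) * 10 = 180 / 13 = 13.85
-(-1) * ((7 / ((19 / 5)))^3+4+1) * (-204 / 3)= -5247560 / 6859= -765.06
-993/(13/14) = -13902/13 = -1069.38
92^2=8464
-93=-93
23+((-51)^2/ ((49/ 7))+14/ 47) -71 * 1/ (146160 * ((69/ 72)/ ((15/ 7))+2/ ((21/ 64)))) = 124227806993/ 314604934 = 394.87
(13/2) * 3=39/2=19.50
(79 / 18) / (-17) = -79 / 306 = -0.26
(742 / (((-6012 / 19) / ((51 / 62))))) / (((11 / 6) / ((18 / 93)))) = -359499 / 1765357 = -0.20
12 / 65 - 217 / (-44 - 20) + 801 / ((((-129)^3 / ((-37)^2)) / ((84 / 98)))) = 7263836157 / 2315243840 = 3.14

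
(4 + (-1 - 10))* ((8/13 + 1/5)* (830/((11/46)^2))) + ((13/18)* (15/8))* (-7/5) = -6255309991/75504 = -82847.40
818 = 818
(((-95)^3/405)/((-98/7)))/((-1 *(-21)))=171475/23814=7.20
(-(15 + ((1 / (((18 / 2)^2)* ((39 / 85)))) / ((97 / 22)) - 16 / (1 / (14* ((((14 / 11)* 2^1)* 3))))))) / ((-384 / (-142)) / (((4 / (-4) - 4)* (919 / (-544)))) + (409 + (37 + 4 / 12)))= 1864514579104735 / 491166385701849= 3.80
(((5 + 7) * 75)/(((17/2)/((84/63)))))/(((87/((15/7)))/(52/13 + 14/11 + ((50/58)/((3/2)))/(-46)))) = 463132000/25319987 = 18.29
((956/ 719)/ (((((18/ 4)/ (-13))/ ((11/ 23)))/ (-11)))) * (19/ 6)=28571972/ 446499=63.99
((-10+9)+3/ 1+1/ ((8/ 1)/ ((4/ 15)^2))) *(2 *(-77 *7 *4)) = -1949024/ 225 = -8662.33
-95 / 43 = -2.21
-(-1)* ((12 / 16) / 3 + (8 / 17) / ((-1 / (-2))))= 81 / 68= 1.19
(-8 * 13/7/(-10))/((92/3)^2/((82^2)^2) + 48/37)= 48930877476/42726191375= 1.15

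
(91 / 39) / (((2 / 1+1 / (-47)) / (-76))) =-25004 / 279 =-89.62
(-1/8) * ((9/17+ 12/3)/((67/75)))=-5775/9112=-0.63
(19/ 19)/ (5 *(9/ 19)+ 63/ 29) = 551/ 2502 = 0.22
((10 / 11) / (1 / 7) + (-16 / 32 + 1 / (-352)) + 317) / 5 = 113647 / 1760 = 64.57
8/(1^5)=8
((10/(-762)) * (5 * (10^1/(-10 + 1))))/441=250/1512189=0.00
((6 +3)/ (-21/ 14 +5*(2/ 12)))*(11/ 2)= -297/ 4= -74.25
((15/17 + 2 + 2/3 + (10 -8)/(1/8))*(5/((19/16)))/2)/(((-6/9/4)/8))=-638080/323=-1975.48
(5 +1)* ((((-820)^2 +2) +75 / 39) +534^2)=5745359.54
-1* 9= -9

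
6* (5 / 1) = 30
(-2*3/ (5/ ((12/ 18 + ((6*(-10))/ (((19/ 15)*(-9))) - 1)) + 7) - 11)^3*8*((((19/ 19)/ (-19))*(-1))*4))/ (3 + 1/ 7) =1690386432/ 622771411471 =0.00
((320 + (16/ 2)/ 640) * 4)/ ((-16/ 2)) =-25601/ 160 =-160.01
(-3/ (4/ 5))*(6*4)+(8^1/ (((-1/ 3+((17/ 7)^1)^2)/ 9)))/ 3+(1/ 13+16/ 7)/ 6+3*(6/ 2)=-17037355/ 223314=-76.29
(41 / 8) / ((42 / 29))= 1189 / 336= 3.54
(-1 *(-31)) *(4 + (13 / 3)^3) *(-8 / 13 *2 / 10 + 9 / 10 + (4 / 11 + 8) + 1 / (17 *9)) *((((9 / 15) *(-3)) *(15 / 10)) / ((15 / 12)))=-52288.46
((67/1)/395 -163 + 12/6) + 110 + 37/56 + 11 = -866433/22120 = -39.17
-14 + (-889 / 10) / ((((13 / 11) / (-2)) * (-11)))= -27.68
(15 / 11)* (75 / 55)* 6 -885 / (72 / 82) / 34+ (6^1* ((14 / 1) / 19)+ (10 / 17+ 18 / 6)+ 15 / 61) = -585472097 / 57217512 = -10.23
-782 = -782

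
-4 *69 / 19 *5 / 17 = -1380 / 323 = -4.27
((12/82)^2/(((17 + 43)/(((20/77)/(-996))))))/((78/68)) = -34/418987569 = -0.00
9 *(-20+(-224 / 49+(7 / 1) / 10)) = -15039 / 70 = -214.84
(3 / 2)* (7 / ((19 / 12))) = 126 / 19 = 6.63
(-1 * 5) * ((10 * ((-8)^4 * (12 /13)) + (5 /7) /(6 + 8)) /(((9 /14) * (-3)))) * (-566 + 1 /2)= -6984508625 /126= -55432608.13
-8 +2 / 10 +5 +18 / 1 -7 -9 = -4 / 5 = -0.80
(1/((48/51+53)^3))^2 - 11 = -6540466102602531490/594587827511515369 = -11.00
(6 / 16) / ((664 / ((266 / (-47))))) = -399 / 124832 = -0.00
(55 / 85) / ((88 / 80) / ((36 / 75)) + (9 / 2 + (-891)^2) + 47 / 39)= 3432 / 4210787239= 0.00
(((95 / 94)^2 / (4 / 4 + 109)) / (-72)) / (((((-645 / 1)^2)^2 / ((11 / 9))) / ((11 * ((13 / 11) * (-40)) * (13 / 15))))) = 61009 / 148648602523347000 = 0.00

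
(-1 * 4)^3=-64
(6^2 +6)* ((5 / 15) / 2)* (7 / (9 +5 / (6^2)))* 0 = 0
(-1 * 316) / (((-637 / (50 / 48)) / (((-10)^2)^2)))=9875000 / 1911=5167.45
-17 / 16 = -1.06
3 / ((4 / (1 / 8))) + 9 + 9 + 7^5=538403 / 32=16825.09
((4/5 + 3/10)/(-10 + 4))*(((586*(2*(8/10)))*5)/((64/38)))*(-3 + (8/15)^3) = 588671281/405000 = 1453.51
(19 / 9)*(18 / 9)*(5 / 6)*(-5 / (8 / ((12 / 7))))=-475 / 126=-3.77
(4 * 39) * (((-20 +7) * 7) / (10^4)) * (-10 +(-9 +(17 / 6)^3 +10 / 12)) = -1169987 / 180000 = -6.50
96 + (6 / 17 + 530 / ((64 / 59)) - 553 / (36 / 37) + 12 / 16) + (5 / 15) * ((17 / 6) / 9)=768499 / 44064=17.44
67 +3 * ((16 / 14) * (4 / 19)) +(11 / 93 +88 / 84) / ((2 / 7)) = 592083 / 8246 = 71.80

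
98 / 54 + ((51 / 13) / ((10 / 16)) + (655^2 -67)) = 752835491 / 1755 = 428966.09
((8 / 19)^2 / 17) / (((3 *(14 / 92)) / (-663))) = -38272 / 2527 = -15.15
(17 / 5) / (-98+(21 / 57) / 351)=-113373 / 3267775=-0.03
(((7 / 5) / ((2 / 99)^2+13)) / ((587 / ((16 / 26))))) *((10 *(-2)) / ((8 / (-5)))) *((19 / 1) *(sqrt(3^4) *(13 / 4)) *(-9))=-527930865 / 74793779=-7.06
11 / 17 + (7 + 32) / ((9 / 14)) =3127 / 51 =61.31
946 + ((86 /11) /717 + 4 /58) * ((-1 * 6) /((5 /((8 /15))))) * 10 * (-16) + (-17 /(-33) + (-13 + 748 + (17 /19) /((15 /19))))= 1933655263 /1143615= 1690.83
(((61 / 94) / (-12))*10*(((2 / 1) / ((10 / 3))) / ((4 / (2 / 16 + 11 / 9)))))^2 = 35010889 / 2931572736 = 0.01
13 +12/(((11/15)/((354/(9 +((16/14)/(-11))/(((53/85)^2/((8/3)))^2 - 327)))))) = 656.61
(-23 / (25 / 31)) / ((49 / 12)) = -8556 / 1225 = -6.98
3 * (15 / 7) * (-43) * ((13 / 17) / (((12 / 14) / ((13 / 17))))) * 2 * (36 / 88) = -981045 / 6358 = -154.30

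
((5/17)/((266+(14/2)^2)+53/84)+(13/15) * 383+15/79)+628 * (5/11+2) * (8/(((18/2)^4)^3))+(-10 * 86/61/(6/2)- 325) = 3029905606710311677111/1249607888381001616335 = 2.42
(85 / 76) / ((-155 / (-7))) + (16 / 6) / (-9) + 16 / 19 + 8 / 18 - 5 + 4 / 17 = -4027087 / 1081404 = -3.72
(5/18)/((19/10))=25/171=0.15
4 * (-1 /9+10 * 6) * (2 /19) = 4312 /171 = 25.22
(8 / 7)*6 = 48 / 7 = 6.86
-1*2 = -2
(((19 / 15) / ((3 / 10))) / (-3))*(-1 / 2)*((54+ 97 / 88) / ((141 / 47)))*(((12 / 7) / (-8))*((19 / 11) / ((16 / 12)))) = -1750489 / 487872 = -3.59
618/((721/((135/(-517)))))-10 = -37000/3619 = -10.22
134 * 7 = 938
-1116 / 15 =-372 / 5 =-74.40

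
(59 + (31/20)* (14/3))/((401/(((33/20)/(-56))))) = -21857/4491200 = -0.00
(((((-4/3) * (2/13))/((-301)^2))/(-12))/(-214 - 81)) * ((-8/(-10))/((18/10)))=-8/28143841635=-0.00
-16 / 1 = -16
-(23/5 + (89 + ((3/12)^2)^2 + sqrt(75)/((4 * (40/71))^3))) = -119813/1280 - 357911 * sqrt(3)/819200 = -94.36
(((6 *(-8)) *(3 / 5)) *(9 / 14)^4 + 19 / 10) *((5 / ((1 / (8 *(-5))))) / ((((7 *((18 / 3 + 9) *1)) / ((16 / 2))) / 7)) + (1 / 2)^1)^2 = -12248951 / 360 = -34024.86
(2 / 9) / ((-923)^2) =2 / 7667361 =0.00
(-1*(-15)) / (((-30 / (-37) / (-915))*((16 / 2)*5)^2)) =-6771 / 640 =-10.58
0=0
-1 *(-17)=17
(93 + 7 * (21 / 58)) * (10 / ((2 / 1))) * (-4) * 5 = -277050 / 29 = -9553.45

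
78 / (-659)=-78 / 659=-0.12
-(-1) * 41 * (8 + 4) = 492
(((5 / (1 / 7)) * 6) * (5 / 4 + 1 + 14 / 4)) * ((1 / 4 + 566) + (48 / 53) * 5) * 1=292227075 / 424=689214.80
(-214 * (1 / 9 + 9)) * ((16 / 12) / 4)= -17548 / 27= -649.93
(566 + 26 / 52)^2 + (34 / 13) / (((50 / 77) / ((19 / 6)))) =320935.00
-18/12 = -3/2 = -1.50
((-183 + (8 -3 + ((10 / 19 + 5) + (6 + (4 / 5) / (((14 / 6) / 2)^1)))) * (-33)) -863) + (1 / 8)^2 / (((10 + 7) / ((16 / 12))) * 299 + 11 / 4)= -7487396589 / 4639040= -1614.00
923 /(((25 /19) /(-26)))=-455962 /25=-18238.48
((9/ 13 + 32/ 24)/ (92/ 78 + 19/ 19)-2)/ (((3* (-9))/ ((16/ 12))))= 364/ 6885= 0.05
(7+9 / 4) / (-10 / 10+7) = 37 / 24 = 1.54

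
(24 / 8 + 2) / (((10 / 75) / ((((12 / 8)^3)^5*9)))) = 9685512225 / 65536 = 147789.19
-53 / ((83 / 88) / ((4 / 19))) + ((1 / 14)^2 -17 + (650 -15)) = 187363857 / 309092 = 606.18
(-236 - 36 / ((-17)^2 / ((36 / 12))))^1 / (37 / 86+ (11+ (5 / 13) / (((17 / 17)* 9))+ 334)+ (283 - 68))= -687355344 / 1629809431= -0.42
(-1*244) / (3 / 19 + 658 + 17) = -1159 / 3207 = -0.36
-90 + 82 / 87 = -7748 / 87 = -89.06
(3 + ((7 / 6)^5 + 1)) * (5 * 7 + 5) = 239555 / 972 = 246.46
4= 4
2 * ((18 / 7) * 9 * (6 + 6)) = 3888 / 7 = 555.43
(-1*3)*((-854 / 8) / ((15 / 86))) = 18361 / 10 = 1836.10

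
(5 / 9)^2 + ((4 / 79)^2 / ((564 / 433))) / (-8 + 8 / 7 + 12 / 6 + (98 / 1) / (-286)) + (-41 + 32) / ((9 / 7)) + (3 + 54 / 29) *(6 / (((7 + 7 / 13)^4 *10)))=-147553338320050294825 / 22053058770866343696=-6.69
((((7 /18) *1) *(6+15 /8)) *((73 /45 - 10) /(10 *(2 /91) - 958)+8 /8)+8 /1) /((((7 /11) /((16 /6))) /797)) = 6100907195471 /164728620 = 37036.11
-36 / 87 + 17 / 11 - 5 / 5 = 42 / 319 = 0.13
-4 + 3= -1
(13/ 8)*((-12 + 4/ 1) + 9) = 13/ 8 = 1.62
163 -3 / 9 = 488 / 3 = 162.67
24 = 24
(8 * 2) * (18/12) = 24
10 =10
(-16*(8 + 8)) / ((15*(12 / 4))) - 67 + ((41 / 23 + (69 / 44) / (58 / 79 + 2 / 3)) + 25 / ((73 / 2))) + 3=-72957151757 / 1103707440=-66.10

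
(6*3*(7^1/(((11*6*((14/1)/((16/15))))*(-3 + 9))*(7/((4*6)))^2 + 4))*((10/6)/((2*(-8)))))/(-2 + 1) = 1680/57107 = 0.03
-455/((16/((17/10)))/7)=-338.41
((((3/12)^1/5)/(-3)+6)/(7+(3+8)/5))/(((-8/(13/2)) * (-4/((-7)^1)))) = -32669/35328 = -0.92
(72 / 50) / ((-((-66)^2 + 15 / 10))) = -0.00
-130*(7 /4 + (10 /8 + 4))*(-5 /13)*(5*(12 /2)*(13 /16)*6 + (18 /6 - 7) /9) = 918575 /18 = 51031.94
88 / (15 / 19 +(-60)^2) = 1672 / 68415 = 0.02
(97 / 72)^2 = 9409 / 5184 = 1.82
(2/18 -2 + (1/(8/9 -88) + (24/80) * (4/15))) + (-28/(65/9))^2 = 393816127/29811600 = 13.21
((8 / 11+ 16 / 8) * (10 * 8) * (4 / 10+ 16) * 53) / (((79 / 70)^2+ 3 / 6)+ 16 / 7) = 10221792000 / 218801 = 46717.30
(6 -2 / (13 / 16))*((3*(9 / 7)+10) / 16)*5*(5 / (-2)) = -55775 / 1456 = -38.31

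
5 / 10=1 / 2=0.50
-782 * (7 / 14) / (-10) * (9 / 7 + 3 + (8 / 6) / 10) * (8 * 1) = 725696 / 525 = 1382.28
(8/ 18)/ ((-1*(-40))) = 1/ 90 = 0.01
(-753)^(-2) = 1/ 567009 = 0.00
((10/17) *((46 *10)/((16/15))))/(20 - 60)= -1725/272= -6.34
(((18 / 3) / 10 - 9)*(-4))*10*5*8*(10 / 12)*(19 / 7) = 30400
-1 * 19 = -19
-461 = -461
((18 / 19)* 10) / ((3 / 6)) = 360 / 19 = 18.95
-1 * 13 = -13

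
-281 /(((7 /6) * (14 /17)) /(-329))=673557 /7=96222.43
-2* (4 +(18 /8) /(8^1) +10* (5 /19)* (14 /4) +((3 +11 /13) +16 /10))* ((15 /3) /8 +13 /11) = -118999893 /1738880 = -68.43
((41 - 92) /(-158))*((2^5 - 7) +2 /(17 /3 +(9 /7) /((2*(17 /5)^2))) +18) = 1943763 /138914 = 13.99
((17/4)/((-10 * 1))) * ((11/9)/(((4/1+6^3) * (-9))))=17/64800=0.00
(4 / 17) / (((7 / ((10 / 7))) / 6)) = 0.29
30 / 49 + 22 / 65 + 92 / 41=417168 / 130585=3.19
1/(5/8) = 8/5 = 1.60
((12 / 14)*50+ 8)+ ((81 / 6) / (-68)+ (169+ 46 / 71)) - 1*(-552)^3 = 11368760018893 / 67592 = 168196828.31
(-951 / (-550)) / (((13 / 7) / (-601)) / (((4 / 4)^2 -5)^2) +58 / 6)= 96020568 / 536802475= 0.18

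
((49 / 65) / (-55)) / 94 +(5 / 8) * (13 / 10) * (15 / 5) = 6552583 / 2688400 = 2.44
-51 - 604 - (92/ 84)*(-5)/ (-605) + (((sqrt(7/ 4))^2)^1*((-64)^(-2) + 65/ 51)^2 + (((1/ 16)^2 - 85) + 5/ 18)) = -108943808539611247/ 147843981508608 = -736.88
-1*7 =-7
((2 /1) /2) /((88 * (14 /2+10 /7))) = 7 /5192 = 0.00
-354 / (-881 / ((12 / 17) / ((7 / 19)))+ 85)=80712 / 85459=0.94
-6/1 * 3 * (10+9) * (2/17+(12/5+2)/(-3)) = 39216/85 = 461.36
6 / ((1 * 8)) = 0.75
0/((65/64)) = 0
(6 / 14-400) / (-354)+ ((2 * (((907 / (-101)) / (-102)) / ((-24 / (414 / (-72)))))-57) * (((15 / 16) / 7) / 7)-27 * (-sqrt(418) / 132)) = 4.22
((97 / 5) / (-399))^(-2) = 3980025 / 9409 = 423.00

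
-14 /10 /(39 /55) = -77 /39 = -1.97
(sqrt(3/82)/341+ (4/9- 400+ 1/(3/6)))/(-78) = 1789/351- sqrt(246)/2181036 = 5.10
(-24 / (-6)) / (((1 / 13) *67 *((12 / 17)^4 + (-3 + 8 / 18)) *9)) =-4343092 / 116202053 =-0.04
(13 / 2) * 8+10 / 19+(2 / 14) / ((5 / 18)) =35272 / 665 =53.04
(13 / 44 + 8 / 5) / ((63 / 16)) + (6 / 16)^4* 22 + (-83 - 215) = -702733327 / 2365440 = -297.08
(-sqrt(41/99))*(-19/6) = 19*sqrt(451)/198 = 2.04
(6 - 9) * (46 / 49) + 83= 80.18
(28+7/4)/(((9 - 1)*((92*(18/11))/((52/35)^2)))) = 31603/579600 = 0.05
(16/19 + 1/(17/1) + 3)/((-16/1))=-315/1292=-0.24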